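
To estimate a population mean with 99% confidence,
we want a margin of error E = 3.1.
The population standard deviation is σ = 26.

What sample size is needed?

Answer: n = 467

Derivation:
z_0.005 = 2.576
n = (z×σ/E)² = (2.576×26/3.1)²
n = 466.7830
Round up: n = 467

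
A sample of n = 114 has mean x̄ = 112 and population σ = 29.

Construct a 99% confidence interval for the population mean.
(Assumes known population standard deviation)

Answer: (105.0033, 118.9967)

Derivation:
Confidence level: 99%, α = 0.01
z_0.005 = 2.576
SE = σ/√n = 29/√114 = 2.7161
Margin of error = 2.576 × 2.7161 = 6.9967
CI: x̄ ± margin = 112 ± 6.9967
CI: (105.0033, 118.9967)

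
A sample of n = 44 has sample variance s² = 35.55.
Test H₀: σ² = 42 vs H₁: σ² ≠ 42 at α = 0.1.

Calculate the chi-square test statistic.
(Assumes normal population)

df = n - 1 = 43
χ² = (n-1)s²/σ₀² = 43×35.55/42 = 36.3964
Critical values: χ²_{0.95,43} = 28.965, χ²_{0.05,43} = 59.304
Rejection region: χ² < 28.965 or χ² > 59.304
Decision: fail to reject H₀

Answer: χ² = 36.3964, fail to reject H₀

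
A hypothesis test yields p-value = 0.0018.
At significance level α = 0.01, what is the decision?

Answer: reject H₀

Derivation:
Compare p-value to α:
0.0018 < 0.01
Decision: reject H₀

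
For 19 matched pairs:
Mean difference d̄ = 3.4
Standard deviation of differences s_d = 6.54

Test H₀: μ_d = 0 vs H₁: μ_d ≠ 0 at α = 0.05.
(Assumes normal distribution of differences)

Answer: t = 2.2661, reject H₀

Derivation:
df = n - 1 = 18
SE = s_d/√n = 6.54/√19 = 1.5004
t = d̄/SE = 3.4/1.5004 = 2.2661
Critical value: t_{0.025,18} = ±2.101
p-value ≈ 0.0360
Decision: reject H₀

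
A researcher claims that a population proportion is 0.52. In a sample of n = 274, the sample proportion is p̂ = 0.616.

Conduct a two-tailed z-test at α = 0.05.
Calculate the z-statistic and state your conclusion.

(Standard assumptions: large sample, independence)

H₀: p = 0.52, H₁: p ≠ 0.52
Standard error: SE = √(p₀(1-p₀)/n) = √(0.52×0.48/274) = 0.030182
z-statistic: z = (p̂ - p₀)/SE = (0.616 - 0.52)/0.030182 = 3.1807
Critical value: z_0.025 = ±1.960
p-value = 0.0015
Decision: reject H₀ at α = 0.05

Answer: z = 3.1807, reject H₀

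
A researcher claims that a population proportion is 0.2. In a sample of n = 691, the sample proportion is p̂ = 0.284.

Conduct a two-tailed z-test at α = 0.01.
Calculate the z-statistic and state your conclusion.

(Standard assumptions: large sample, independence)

Answer: z = 5.5201, reject H₀

Derivation:
H₀: p = 0.2, H₁: p ≠ 0.2
Standard error: SE = √(p₀(1-p₀)/n) = √(0.2×0.8/691) = 0.015217
z-statistic: z = (p̂ - p₀)/SE = (0.284 - 0.2)/0.015217 = 5.5201
Critical value: z_0.005 = ±2.576
p-value < 0.0001
Decision: reject H₀ at α = 0.01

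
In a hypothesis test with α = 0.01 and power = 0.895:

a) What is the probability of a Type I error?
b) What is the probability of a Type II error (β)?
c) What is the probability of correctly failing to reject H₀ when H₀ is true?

Answer: a) 0.01, b) 0.105, c) 0.99

Derivation:
a) Type I error probability = α = 0.01
b) Power = P(reject H₀ | H₁ true) = 1 - β = 0.895, so Type II error probability = β = 1 - Power = 0.105
c) P(fail to reject H₀ | H₀ true) = 1 - α = 0.99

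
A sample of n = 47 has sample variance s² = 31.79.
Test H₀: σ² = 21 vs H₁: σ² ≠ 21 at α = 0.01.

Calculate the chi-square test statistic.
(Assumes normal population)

Answer: χ² = 69.6352, fail to reject H₀

Derivation:
df = n - 1 = 46
χ² = (n-1)s²/σ₀² = 46×31.79/21 = 69.6352
Critical values: χ²_{0.995,46} = 25.041, χ²_{0.005,46} = 74.437
Rejection region: χ² < 25.041 or χ² > 74.437
Decision: fail to reject H₀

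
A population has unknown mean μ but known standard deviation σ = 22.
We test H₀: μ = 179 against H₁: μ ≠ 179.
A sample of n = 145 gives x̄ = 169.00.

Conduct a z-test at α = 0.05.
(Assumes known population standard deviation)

Standard error: SE = σ/√n = 22/√145 = 1.8270
z-statistic: z = (x̄ - μ₀)/SE = (169.00 - 179)/1.8270 = -5.4735
Critical value: ±1.960
p-value < 0.0001
Decision: reject H₀

Answer: z = -5.4735, reject H₀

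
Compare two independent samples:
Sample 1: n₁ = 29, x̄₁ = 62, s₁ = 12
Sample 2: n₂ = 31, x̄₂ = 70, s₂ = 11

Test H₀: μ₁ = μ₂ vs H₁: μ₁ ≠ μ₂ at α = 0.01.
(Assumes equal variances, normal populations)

Answer: t = -2.6942, reject H₀

Derivation:
Pooled variance: s²_p = [28×12² + 30×11²]/(58) = 132.1034
s_p = 11.4936
SE = s_p×√(1/n₁ + 1/n₂) = 11.4936×√(1/29 + 1/31) = 2.9693
t = (x̄₁ - x̄₂)/SE = (62 - 70)/2.9693 = -2.6942
df = 58, t-critical = ±2.663
Decision: reject H₀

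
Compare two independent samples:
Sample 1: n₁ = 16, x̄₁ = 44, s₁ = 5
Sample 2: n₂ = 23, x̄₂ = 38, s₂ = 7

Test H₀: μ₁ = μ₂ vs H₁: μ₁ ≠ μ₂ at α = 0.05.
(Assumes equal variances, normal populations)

Answer: t = 2.9412, reject H₀

Derivation:
Pooled variance: s²_p = [15×5² + 22×7²]/(37) = 39.2703
s_p = 6.2666
SE = s_p×√(1/n₁ + 1/n₂) = 6.2666×√(1/16 + 1/23) = 2.0400
t = (x̄₁ - x̄₂)/SE = (44 - 38)/2.0400 = 2.9412
df = 37, t-critical = ±2.026
Decision: reject H₀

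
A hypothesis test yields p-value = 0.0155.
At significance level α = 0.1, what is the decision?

Compare p-value to α:
0.0155 < 0.1
Decision: reject H₀

Answer: reject H₀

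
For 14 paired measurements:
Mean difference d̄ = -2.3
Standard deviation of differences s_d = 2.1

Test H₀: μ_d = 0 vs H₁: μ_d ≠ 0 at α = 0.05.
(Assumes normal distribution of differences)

df = n - 1 = 13
SE = s_d/√n = 2.1/√14 = 0.5612
t = d̄/SE = -2.3/0.5612 = -4.0984
Critical value: t_{0.025,13} = ±2.160
p-value ≈ 0.0013
Decision: reject H₀

Answer: t = -4.0984, reject H₀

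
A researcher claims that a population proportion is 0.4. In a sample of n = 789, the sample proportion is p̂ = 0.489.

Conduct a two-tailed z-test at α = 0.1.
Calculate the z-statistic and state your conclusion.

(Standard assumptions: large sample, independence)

H₀: p = 0.4, H₁: p ≠ 0.4
Standard error: SE = √(p₀(1-p₀)/n) = √(0.4×0.6/789) = 0.017441
z-statistic: z = (p̂ - p₀)/SE = (0.489 - 0.4)/0.017441 = 5.1029
Critical value: z_0.05 = ±1.645
p-value < 0.0001
Decision: reject H₀ at α = 0.1

Answer: z = 5.1029, reject H₀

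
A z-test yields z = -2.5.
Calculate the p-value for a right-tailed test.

Answer: p-value ≈ 0.9938

Derivation:
For z = -2.5:
p = P(Z > -2.5) = 1 - Φ(-2.5) = 0.9938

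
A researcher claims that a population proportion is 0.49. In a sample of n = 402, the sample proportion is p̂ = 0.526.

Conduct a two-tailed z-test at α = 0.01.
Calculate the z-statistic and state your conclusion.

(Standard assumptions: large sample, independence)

Answer: z = 1.4439, fail to reject H₀

Derivation:
H₀: p = 0.49, H₁: p ≠ 0.49
Standard error: SE = √(p₀(1-p₀)/n) = √(0.49×0.51/402) = 0.024933
z-statistic: z = (p̂ - p₀)/SE = (0.526 - 0.49)/0.024933 = 1.4439
Critical value: z_0.005 = ±2.576
p-value = 0.1488
Decision: fail to reject H₀ at α = 0.01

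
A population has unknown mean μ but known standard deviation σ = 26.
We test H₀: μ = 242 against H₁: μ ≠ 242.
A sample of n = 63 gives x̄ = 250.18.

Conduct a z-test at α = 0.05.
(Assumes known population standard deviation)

Answer: z = 2.4972, reject H₀

Derivation:
Standard error: SE = σ/√n = 26/√63 = 3.2757
z-statistic: z = (x̄ - μ₀)/SE = (250.18 - 242)/3.2757 = 2.4972
Critical value: ±1.960
p-value = 0.0125
Decision: reject H₀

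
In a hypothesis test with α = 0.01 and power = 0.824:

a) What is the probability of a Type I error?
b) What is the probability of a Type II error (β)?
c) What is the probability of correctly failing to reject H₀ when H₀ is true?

Answer: a) 0.01, b) 0.176, c) 0.99

Derivation:
a) Type I error probability = α = 0.01
b) Power = P(reject H₀ | H₁ true) = 1 - β = 0.824, so Type II error probability = β = 1 - Power = 0.176
c) P(fail to reject H₀ | H₀ true) = 1 - α = 0.99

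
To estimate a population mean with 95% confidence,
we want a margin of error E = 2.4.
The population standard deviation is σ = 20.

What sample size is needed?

Answer: n = 267

Derivation:
z_0.025 = 1.960
n = (z×σ/E)² = (1.960×20/2.4)²
n = 266.7778
Round up: n = 267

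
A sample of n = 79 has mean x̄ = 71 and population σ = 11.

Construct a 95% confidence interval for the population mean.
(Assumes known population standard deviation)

Answer: (68.5743, 73.4257)

Derivation:
Confidence level: 95%, α = 0.05
z_0.025 = 1.960
SE = σ/√n = 11/√79 = 1.2376
Margin of error = 1.960 × 1.2376 = 2.4257
CI: x̄ ± margin = 71 ± 2.4257
CI: (68.5743, 73.4257)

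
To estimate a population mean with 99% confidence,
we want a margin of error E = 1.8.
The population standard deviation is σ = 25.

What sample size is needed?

Answer: n = 1281

Derivation:
z_0.005 = 2.576
n = (z×σ/E)² = (2.576×25/1.8)²
n = 1280.0494
Round up: n = 1281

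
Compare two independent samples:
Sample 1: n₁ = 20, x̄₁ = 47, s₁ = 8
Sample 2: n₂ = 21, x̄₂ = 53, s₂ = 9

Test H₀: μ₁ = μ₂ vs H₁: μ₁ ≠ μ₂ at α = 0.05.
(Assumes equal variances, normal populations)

Pooled variance: s²_p = [19×8² + 20×9²]/(39) = 72.7179
s_p = 8.5275
SE = s_p×√(1/n₁ + 1/n₂) = 8.5275×√(1/20 + 1/21) = 2.6643
t = (x̄₁ - x̄₂)/SE = (47 - 53)/2.6643 = -2.2520
df = 39, t-critical = ±2.023
Decision: reject H₀

Answer: t = -2.2520, reject H₀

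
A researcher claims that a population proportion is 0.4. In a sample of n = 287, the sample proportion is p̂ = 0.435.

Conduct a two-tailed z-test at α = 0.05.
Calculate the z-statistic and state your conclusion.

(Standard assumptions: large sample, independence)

Answer: z = 1.2103, fail to reject H₀

Derivation:
H₀: p = 0.4, H₁: p ≠ 0.4
Standard error: SE = √(p₀(1-p₀)/n) = √(0.4×0.6/287) = 0.028918
z-statistic: z = (p̂ - p₀)/SE = (0.435 - 0.4)/0.028918 = 1.2103
Critical value: z_0.025 = ±1.960
p-value = 0.2262
Decision: fail to reject H₀ at α = 0.05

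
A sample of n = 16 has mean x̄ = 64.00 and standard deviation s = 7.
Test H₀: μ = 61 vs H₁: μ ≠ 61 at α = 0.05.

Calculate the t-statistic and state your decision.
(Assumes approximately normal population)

Answer: t = 1.7143, fail to reject H₀

Derivation:
df = n - 1 = 15
SE = s/√n = 7/√16 = 1.7500
t = (x̄ - μ₀)/SE = (64.00 - 61)/1.7500 = 1.7143
Critical value: t_{0.025,15} = ±2.131
p-value ≈ 0.1071
Decision: fail to reject H₀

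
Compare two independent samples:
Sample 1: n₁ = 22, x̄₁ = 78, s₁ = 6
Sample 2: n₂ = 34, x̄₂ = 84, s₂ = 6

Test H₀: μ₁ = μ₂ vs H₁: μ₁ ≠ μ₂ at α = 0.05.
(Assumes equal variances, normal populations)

Answer: t = -3.6547, reject H₀

Derivation:
Pooled variance: s²_p = [21×6² + 33×6²]/(54) = 36.0000
s_p = 6.0000
SE = s_p×√(1/n₁ + 1/n₂) = 6.0000×√(1/22 + 1/34) = 1.6417
t = (x̄₁ - x̄₂)/SE = (78 - 84)/1.6417 = -3.6547
df = 54, t-critical = ±2.005
Decision: reject H₀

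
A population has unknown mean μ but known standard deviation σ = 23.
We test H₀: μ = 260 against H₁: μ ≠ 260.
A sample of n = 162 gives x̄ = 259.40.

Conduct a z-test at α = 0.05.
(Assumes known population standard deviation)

Standard error: SE = σ/√n = 23/√162 = 1.8071
z-statistic: z = (x̄ - μ₀)/SE = (259.40 - 260)/1.8071 = -0.3320
Critical value: ±1.960
p-value = 0.7399
Decision: fail to reject H₀

Answer: z = -0.3320, fail to reject H₀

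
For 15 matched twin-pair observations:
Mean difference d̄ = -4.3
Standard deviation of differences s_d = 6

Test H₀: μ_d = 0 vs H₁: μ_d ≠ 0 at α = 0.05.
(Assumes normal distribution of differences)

df = n - 1 = 14
SE = s_d/√n = 6/√15 = 1.5492
t = d̄/SE = -4.3/1.5492 = -2.7756
Critical value: t_{0.025,14} = ±2.145
p-value ≈ 0.0149
Decision: reject H₀

Answer: t = -2.7756, reject H₀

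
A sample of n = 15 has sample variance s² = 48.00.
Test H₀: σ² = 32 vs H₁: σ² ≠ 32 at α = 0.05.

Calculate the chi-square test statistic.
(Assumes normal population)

Answer: χ² = 21.0000, fail to reject H₀

Derivation:
df = n - 1 = 14
χ² = (n-1)s²/σ₀² = 14×48.00/32 = 21.0000
Critical values: χ²_{0.975,14} = 5.629, χ²_{0.025,14} = 26.119
Rejection region: χ² < 5.629 or χ² > 26.119
Decision: fail to reject H₀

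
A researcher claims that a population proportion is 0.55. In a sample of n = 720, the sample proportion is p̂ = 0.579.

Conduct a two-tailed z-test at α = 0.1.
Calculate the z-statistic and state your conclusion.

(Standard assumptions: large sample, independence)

H₀: p = 0.55, H₁: p ≠ 0.55
Standard error: SE = √(p₀(1-p₀)/n) = √(0.55×0.45/720) = 0.018540
z-statistic: z = (p̂ - p₀)/SE = (0.579 - 0.55)/0.018540 = 1.5642
Critical value: z_0.05 = ±1.645
p-value = 0.1178
Decision: fail to reject H₀ at α = 0.1

Answer: z = 1.5642, fail to reject H₀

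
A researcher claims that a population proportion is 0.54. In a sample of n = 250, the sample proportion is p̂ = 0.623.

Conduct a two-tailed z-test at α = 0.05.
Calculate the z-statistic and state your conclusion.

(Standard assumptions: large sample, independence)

H₀: p = 0.54, H₁: p ≠ 0.54
Standard error: SE = √(p₀(1-p₀)/n) = √(0.54×0.46/250) = 0.031521
z-statistic: z = (p̂ - p₀)/SE = (0.623 - 0.54)/0.031521 = 2.6332
Critical value: z_0.025 = ±1.960
p-value = 0.0085
Decision: reject H₀ at α = 0.05

Answer: z = 2.6332, reject H₀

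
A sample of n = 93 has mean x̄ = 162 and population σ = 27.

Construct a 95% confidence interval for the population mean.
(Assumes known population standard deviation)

Answer: (156.5124, 167.4876)

Derivation:
Confidence level: 95%, α = 0.05
z_0.025 = 1.960
SE = σ/√n = 27/√93 = 2.7998
Margin of error = 1.960 × 2.7998 = 5.4876
CI: x̄ ± margin = 162 ± 5.4876
CI: (156.5124, 167.4876)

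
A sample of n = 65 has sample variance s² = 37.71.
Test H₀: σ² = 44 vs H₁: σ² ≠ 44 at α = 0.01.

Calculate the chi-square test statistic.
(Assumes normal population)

Answer: χ² = 54.8509, fail to reject H₀

Derivation:
df = n - 1 = 64
χ² = (n-1)s²/σ₀² = 64×37.71/44 = 54.8509
Critical values: χ²_{0.995,64} = 38.610, χ²_{0.005,64} = 96.878
Rejection region: χ² < 38.610 or χ² > 96.878
Decision: fail to reject H₀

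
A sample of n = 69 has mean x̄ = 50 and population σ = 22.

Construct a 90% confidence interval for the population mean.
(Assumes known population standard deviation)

Answer: (45.6432, 54.3568)

Derivation:
Confidence level: 90%, α = 0.1
z_0.05 = 1.645
SE = σ/√n = 22/√69 = 2.6485
Margin of error = 1.645 × 2.6485 = 4.3568
CI: x̄ ± margin = 50 ± 4.3568
CI: (45.6432, 54.3568)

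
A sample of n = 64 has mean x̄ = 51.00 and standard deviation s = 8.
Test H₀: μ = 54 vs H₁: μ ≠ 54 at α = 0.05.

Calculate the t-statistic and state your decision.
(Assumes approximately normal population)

Answer: t = -3.0000, reject H₀

Derivation:
df = n - 1 = 63
SE = s/√n = 8/√64 = 1.0000
t = (x̄ - μ₀)/SE = (51.00 - 54)/1.0000 = -3.0000
Critical value: t_{0.025,63} = ±1.998
p-value ≈ 0.0039
Decision: reject H₀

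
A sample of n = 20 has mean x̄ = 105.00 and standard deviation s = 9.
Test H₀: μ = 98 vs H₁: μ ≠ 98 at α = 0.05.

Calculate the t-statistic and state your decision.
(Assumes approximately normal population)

Answer: t = 3.4783, reject H₀

Derivation:
df = n - 1 = 19
SE = s/√n = 9/√20 = 2.0125
t = (x̄ - μ₀)/SE = (105.00 - 98)/2.0125 = 3.4783
Critical value: t_{0.025,19} = ±2.093
p-value ≈ 0.0025
Decision: reject H₀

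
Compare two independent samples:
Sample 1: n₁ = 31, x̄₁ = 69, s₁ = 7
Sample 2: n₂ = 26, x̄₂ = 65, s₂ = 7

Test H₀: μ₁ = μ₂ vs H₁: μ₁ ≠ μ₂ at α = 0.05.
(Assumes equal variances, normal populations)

Answer: t = 2.1488, reject H₀

Derivation:
Pooled variance: s²_p = [30×7² + 25×7²]/(55) = 49.0000
s_p = 7.0000
SE = s_p×√(1/n₁ + 1/n₂) = 7.0000×√(1/31 + 1/26) = 1.8615
t = (x̄₁ - x̄₂)/SE = (69 - 65)/1.8615 = 2.1488
df = 55, t-critical = ±2.004
Decision: reject H₀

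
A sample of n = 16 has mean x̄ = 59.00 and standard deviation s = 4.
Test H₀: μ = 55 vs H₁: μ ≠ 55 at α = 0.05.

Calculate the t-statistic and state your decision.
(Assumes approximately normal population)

df = n - 1 = 15
SE = s/√n = 4/√16 = 1.0000
t = (x̄ - μ₀)/SE = (59.00 - 55)/1.0000 = 4.0000
Critical value: t_{0.025,15} = ±2.131
p-value ≈ 0.0012
Decision: reject H₀

Answer: t = 4.0000, reject H₀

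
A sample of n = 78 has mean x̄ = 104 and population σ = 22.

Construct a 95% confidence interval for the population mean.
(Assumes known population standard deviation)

Confidence level: 95%, α = 0.05
z_0.025 = 1.960
SE = σ/√n = 22/√78 = 2.4910
Margin of error = 1.960 × 2.4910 = 4.8824
CI: x̄ ± margin = 104 ± 4.8824
CI: (99.1176, 108.8824)

Answer: (99.1176, 108.8824)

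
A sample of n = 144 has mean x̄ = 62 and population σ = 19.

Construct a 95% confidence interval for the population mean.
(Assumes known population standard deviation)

Confidence level: 95%, α = 0.05
z_0.025 = 1.960
SE = σ/√n = 19/√144 = 1.5833
Margin of error = 1.960 × 1.5833 = 3.1033
CI: x̄ ± margin = 62 ± 3.1033
CI: (58.8967, 65.1033)

Answer: (58.8967, 65.1033)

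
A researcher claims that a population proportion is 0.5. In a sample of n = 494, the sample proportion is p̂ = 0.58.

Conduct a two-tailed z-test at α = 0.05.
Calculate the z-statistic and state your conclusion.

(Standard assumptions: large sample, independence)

Answer: z = 3.5562, reject H₀

Derivation:
H₀: p = 0.5, H₁: p ≠ 0.5
Standard error: SE = √(p₀(1-p₀)/n) = √(0.5×0.5/494) = 0.022496
z-statistic: z = (p̂ - p₀)/SE = (0.58 - 0.5)/0.022496 = 3.5562
Critical value: z_0.025 = ±1.960
p-value = 0.0004
Decision: reject H₀ at α = 0.05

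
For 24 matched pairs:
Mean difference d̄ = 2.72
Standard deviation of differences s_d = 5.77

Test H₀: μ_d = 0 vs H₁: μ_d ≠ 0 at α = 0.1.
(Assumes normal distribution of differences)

Answer: t = 2.3094, reject H₀

Derivation:
df = n - 1 = 23
SE = s_d/√n = 5.77/√24 = 1.1778
t = d̄/SE = 2.72/1.1778 = 2.3094
Critical value: t_{0.05,23} = ±1.714
p-value ≈ 0.0302
Decision: reject H₀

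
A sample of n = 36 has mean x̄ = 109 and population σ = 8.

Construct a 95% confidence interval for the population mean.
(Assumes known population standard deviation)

Confidence level: 95%, α = 0.05
z_0.025 = 1.960
SE = σ/√n = 8/√36 = 1.3333
Margin of error = 1.960 × 1.3333 = 2.6133
CI: x̄ ± margin = 109 ± 2.6133
CI: (106.3867, 111.6133)

Answer: (106.3867, 111.6133)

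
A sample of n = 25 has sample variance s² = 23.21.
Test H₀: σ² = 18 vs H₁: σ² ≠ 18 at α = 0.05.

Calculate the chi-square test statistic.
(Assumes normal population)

Answer: χ² = 30.9467, fail to reject H₀

Derivation:
df = n - 1 = 24
χ² = (n-1)s²/σ₀² = 24×23.21/18 = 30.9467
Critical values: χ²_{0.975,24} = 12.401, χ²_{0.025,24} = 39.364
Rejection region: χ² < 12.401 or χ² > 39.364
Decision: fail to reject H₀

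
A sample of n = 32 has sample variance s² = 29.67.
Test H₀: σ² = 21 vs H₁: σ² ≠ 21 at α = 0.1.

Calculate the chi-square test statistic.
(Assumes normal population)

Answer: χ² = 43.7986, fail to reject H₀

Derivation:
df = n - 1 = 31
χ² = (n-1)s²/σ₀² = 31×29.67/21 = 43.7986
Critical values: χ²_{0.95,31} = 19.281, χ²_{0.05,31} = 44.985
Rejection region: χ² < 19.281 or χ² > 44.985
Decision: fail to reject H₀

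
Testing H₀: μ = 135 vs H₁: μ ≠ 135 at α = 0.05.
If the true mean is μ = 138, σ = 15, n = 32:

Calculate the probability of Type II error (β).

SE = σ/√n = 15/√32 = 2.6517
Critical values: μ₀ ± z_0.025×SE = 135 ± 1.960×2.6517
Acceptance region: (129.8027, 140.1973)
Under H₁ (μ = 138): z_high = (140.1973 - 138)/2.6517 = 0.8286, z_low = (129.8027 - 138)/2.6517 = -3.0913
β = P(not reject | H₁) = Φ(0.8286) - Φ(-3.0913) ≈ 0.7953

Answer: β ≈ 0.7953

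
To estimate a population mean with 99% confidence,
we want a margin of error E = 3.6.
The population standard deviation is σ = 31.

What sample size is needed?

Answer: n = 493

Derivation:
z_0.005 = 2.576
n = (z×σ/E)² = (2.576×31/3.6)²
n = 492.0510
Round up: n = 493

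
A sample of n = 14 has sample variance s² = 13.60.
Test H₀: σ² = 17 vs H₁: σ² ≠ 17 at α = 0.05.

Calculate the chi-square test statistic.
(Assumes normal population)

Answer: χ² = 10.4000, fail to reject H₀

Derivation:
df = n - 1 = 13
χ² = (n-1)s²/σ₀² = 13×13.60/17 = 10.4000
Critical values: χ²_{0.975,13} = 5.009, χ²_{0.025,13} = 24.736
Rejection region: χ² < 5.009 or χ² > 24.736
Decision: fail to reject H₀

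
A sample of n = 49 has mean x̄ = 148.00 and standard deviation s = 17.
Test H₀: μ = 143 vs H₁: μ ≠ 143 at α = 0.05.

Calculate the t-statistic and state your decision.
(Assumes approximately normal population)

Answer: t = 2.0588, reject H₀

Derivation:
df = n - 1 = 48
SE = s/√n = 17/√49 = 2.4286
t = (x̄ - μ₀)/SE = (148.00 - 143)/2.4286 = 2.0588
Critical value: t_{0.025,48} = ±2.011
p-value ≈ 0.0450
Decision: reject H₀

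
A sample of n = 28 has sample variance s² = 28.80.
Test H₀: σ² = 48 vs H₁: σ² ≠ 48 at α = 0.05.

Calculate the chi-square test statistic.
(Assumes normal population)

Answer: χ² = 16.2000, fail to reject H₀

Derivation:
df = n - 1 = 27
χ² = (n-1)s²/σ₀² = 27×28.80/48 = 16.2000
Critical values: χ²_{0.975,27} = 14.573, χ²_{0.025,27} = 43.195
Rejection region: χ² < 14.573 or χ² > 43.195
Decision: fail to reject H₀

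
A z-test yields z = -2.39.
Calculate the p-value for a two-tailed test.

Answer: p-value ≈ 0.0168

Derivation:
For z = -2.39:
p = 2×P(Z > |-2.39|) = 2×(1 - Φ(2.39)) = 0.0168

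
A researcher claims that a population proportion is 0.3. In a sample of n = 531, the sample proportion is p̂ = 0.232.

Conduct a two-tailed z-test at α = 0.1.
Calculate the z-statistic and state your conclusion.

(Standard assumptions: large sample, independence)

H₀: p = 0.3, H₁: p ≠ 0.3
Standard error: SE = √(p₀(1-p₀)/n) = √(0.3×0.7/531) = 0.019887
z-statistic: z = (p̂ - p₀)/SE = (0.232 - 0.3)/0.019887 = -3.4193
Critical value: z_0.05 = ±1.645
p-value = 0.0006
Decision: reject H₀ at α = 0.1

Answer: z = -3.4193, reject H₀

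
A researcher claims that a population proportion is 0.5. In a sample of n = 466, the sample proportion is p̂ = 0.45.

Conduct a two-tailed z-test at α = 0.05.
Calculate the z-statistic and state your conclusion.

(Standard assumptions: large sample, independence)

H₀: p = 0.5, H₁: p ≠ 0.5
Standard error: SE = √(p₀(1-p₀)/n) = √(0.5×0.5/466) = 0.023162
z-statistic: z = (p̂ - p₀)/SE = (0.45 - 0.5)/0.023162 = -2.1587
Critical value: z_0.025 = ±1.960
p-value = 0.0309
Decision: reject H₀ at α = 0.05

Answer: z = -2.1587, reject H₀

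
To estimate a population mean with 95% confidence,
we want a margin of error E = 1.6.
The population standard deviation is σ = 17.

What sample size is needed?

Answer: n = 434

Derivation:
z_0.025 = 1.960
n = (z×σ/E)² = (1.960×17/1.6)²
n = 433.6806
Round up: n = 434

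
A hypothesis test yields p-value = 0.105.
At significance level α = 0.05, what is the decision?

Compare p-value to α:
0.105 ≥ 0.05
Decision: fail to reject H₀

Answer: fail to reject H₀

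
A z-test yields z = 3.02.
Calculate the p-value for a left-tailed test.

Answer: p-value ≈ 0.9987

Derivation:
For z = 3.02:
p = P(Z < 3.02) = Φ(3.02) = 0.9987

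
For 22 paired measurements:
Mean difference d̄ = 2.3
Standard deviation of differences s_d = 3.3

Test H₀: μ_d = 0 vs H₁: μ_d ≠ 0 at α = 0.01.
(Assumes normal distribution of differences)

Answer: t = 3.2689, reject H₀

Derivation:
df = n - 1 = 21
SE = s_d/√n = 3.3/√22 = 0.7036
t = d̄/SE = 2.3/0.7036 = 3.2689
Critical value: t_{0.005,21} = ±2.831
p-value ≈ 0.0037
Decision: reject H₀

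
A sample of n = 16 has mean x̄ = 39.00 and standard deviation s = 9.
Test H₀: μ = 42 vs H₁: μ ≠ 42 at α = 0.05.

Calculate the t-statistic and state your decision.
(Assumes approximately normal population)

Answer: t = -1.3333, fail to reject H₀

Derivation:
df = n - 1 = 15
SE = s/√n = 9/√16 = 2.2500
t = (x̄ - μ₀)/SE = (39.00 - 42)/2.2500 = -1.3333
Critical value: t_{0.025,15} = ±2.131
p-value ≈ 0.2023
Decision: fail to reject H₀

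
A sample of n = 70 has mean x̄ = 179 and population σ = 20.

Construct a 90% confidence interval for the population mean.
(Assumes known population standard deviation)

Confidence level: 90%, α = 0.1
z_0.05 = 1.645
SE = σ/√n = 20/√70 = 2.3905
Margin of error = 1.645 × 2.3905 = 3.9324
CI: x̄ ± margin = 179 ± 3.9324
CI: (175.0676, 182.9324)

Answer: (175.0676, 182.9324)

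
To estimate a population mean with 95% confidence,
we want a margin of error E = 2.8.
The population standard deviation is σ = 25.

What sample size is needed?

z_0.025 = 1.960
n = (z×σ/E)² = (1.960×25/2.8)²
n = 306.2500
Round up: n = 307

Answer: n = 307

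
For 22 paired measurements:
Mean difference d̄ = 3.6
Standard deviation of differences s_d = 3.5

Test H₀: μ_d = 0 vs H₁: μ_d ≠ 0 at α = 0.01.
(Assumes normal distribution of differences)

Answer: t = 4.8244, reject H₀

Derivation:
df = n - 1 = 21
SE = s_d/√n = 3.5/√22 = 0.7462
t = d̄/SE = 3.6/0.7462 = 4.8244
Critical value: t_{0.005,21} = ±2.831
p-value ≈ 0.0001
Decision: reject H₀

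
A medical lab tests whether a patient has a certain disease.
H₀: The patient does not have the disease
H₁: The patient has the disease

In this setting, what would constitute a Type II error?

Answer: Failing to diagnose a patient who actually has the disease (false negative)

Derivation:
Type I error: rejecting H₀ when it is actually true (false positive).
Type II error: failing to reject H₀ when H₁ is actually true (false negative).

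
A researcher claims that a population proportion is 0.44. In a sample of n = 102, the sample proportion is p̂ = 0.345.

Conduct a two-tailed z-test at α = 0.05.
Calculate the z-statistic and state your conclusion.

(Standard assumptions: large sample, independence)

H₀: p = 0.44, H₁: p ≠ 0.44
Standard error: SE = √(p₀(1-p₀)/n) = √(0.44×0.56/102) = 0.049150
z-statistic: z = (p̂ - p₀)/SE = (0.345 - 0.44)/0.049150 = -1.9329
Critical value: z_0.025 = ±1.960
p-value = 0.0532
Decision: fail to reject H₀ at α = 0.05

Answer: z = -1.9329, fail to reject H₀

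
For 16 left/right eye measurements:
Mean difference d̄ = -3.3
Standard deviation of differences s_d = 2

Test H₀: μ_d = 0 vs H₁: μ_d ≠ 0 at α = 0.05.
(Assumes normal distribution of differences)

Answer: t = -6.6000, reject H₀

Derivation:
df = n - 1 = 15
SE = s_d/√n = 2/√16 = 0.5000
t = d̄/SE = -3.3/0.5000 = -6.6000
Critical value: t_{0.025,15} = ±2.131
p-value < 0.0001
Decision: reject H₀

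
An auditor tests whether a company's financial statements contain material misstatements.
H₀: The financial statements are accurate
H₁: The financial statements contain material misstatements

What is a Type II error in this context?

Type I error: rejecting H₀ when it is actually true (false positive).
Type II error: failing to reject H₀ when H₁ is actually true (false negative).

Answer: Failing to detect material misstatements that are actually present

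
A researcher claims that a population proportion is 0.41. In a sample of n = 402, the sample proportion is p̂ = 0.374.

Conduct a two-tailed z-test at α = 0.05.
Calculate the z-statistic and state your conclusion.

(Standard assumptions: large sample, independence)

H₀: p = 0.41, H₁: p ≠ 0.41
Standard error: SE = √(p₀(1-p₀)/n) = √(0.41×0.59/402) = 0.024530
z-statistic: z = (p̂ - p₀)/SE = (0.374 - 0.41)/0.024530 = -1.4676
Critical value: z_0.025 = ±1.960
p-value = 0.1422
Decision: fail to reject H₀ at α = 0.05

Answer: z = -1.4676, fail to reject H₀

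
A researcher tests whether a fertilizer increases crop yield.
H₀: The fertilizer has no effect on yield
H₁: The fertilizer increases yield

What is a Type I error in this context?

A Type I error (probability α) occurs when we reject a true H₀.
A Type II error (probability β) occurs when we fail to reject a false H₀.

Answer: Concluding the fertilizer works when it doesn't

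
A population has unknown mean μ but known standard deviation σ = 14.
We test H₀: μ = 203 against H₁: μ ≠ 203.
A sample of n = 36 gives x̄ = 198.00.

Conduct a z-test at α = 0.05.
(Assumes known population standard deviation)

Answer: z = -2.1429, reject H₀

Derivation:
Standard error: SE = σ/√n = 14/√36 = 2.3333
z-statistic: z = (x̄ - μ₀)/SE = (198.00 - 203)/2.3333 = -2.1429
Critical value: ±1.960
p-value = 0.0321
Decision: reject H₀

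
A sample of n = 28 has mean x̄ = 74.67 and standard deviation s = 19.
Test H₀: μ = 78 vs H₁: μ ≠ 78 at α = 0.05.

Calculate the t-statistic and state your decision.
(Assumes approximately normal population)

df = n - 1 = 27
SE = s/√n = 19/√28 = 3.5907
t = (x̄ - μ₀)/SE = (74.67 - 78)/3.5907 = -0.9274
Critical value: t_{0.025,27} = ±2.052
p-value ≈ 0.3619
Decision: fail to reject H₀

Answer: t = -0.9274, fail to reject H₀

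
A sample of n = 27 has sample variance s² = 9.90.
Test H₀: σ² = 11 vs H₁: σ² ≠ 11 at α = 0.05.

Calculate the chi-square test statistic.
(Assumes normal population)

df = n - 1 = 26
χ² = (n-1)s²/σ₀² = 26×9.90/11 = 23.4000
Critical values: χ²_{0.975,26} = 13.844, χ²_{0.025,26} = 41.923
Rejection region: χ² < 13.844 or χ² > 41.923
Decision: fail to reject H₀

Answer: χ² = 23.4000, fail to reject H₀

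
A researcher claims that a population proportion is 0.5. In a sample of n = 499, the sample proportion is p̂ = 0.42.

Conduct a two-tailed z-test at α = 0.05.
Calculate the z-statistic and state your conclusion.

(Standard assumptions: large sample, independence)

Answer: z = -3.5741, reject H₀

Derivation:
H₀: p = 0.5, H₁: p ≠ 0.5
Standard error: SE = √(p₀(1-p₀)/n) = √(0.5×0.5/499) = 0.022383
z-statistic: z = (p̂ - p₀)/SE = (0.42 - 0.5)/0.022383 = -3.5741
Critical value: z_0.025 = ±1.960
p-value = 0.0004
Decision: reject H₀ at α = 0.05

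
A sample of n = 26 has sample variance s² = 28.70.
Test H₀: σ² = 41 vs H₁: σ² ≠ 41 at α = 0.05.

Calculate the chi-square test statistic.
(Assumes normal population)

df = n - 1 = 25
χ² = (n-1)s²/σ₀² = 25×28.70/41 = 17.5000
Critical values: χ²_{0.975,25} = 13.120, χ²_{0.025,25} = 40.646
Rejection region: χ² < 13.120 or χ² > 40.646
Decision: fail to reject H₀

Answer: χ² = 17.5000, fail to reject H₀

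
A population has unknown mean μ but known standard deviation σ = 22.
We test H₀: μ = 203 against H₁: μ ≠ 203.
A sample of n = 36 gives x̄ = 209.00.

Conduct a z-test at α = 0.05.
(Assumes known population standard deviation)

Standard error: SE = σ/√n = 22/√36 = 3.6667
z-statistic: z = (x̄ - μ₀)/SE = (209.00 - 203)/3.6667 = 1.6363
Critical value: ±1.960
p-value = 0.1018
Decision: fail to reject H₀

Answer: z = 1.6363, fail to reject H₀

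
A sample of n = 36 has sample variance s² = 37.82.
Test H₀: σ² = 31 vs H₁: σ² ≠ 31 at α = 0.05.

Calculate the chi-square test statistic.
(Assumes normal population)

df = n - 1 = 35
χ² = (n-1)s²/σ₀² = 35×37.82/31 = 42.7000
Critical values: χ²_{0.975,35} = 20.569, χ²_{0.025,35} = 53.203
Rejection region: χ² < 20.569 or χ² > 53.203
Decision: fail to reject H₀

Answer: χ² = 42.7000, fail to reject H₀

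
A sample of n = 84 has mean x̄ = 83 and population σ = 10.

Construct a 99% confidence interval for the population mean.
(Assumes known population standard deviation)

Answer: (80.1893, 85.8107)

Derivation:
Confidence level: 99%, α = 0.01
z_0.005 = 2.576
SE = σ/√n = 10/√84 = 1.0911
Margin of error = 2.576 × 1.0911 = 2.8107
CI: x̄ ± margin = 83 ± 2.8107
CI: (80.1893, 85.8107)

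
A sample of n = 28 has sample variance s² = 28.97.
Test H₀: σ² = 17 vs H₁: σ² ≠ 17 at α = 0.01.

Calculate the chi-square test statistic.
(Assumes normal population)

Answer: χ² = 46.0112, fail to reject H₀

Derivation:
df = n - 1 = 27
χ² = (n-1)s²/σ₀² = 27×28.97/17 = 46.0112
Critical values: χ²_{0.995,27} = 11.808, χ²_{0.005,27} = 49.645
Rejection region: χ² < 11.808 or χ² > 49.645
Decision: fail to reject H₀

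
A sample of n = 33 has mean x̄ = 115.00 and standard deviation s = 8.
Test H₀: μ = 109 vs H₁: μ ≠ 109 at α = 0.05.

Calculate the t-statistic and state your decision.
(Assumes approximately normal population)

Answer: t = 4.3085, reject H₀

Derivation:
df = n - 1 = 32
SE = s/√n = 8/√33 = 1.3926
t = (x̄ - μ₀)/SE = (115.00 - 109)/1.3926 = 4.3085
Critical value: t_{0.025,32} = ±2.037
p-value ≈ 0.0001
Decision: reject H₀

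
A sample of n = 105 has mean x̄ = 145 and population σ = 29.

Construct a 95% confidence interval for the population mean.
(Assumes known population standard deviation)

Answer: (139.4530, 150.5470)

Derivation:
Confidence level: 95%, α = 0.05
z_0.025 = 1.960
SE = σ/√n = 29/√105 = 2.8301
Margin of error = 1.960 × 2.8301 = 5.5470
CI: x̄ ± margin = 145 ± 5.5470
CI: (139.4530, 150.5470)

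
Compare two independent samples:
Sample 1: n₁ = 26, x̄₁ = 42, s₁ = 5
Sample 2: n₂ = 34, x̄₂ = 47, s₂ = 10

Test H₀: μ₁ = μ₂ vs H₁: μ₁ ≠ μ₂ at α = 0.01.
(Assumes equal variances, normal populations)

Pooled variance: s²_p = [25×5² + 33×10²]/(58) = 67.6724
s_p = 8.2263
SE = s_p×√(1/n₁ + 1/n₂) = 8.2263×√(1/26 + 1/34) = 2.1432
t = (x̄₁ - x̄₂)/SE = (42 - 47)/2.1432 = -2.3330
df = 58, t-critical = ±2.663
Decision: fail to reject H₀

Answer: t = -2.3330, fail to reject H₀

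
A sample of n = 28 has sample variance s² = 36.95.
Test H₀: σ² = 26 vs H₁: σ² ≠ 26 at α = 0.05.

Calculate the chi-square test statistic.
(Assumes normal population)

df = n - 1 = 27
χ² = (n-1)s²/σ₀² = 27×36.95/26 = 38.3712
Critical values: χ²_{0.975,27} = 14.573, χ²_{0.025,27} = 43.195
Rejection region: χ² < 14.573 or χ² > 43.195
Decision: fail to reject H₀

Answer: χ² = 38.3712, fail to reject H₀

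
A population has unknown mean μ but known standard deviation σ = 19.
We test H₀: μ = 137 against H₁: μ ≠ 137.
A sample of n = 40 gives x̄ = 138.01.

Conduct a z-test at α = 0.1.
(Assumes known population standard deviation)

Standard error: SE = σ/√n = 19/√40 = 3.0042
z-statistic: z = (x̄ - μ₀)/SE = (138.01 - 137)/3.0042 = 0.3362
Critical value: ±1.645
p-value = 0.7367
Decision: fail to reject H₀

Answer: z = 0.3362, fail to reject H₀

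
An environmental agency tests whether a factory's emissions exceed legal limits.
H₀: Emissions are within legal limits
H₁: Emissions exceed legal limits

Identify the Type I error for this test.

Type I error: rejecting H₀ when it is actually true (false positive).
Type II error: failing to reject H₀ when H₁ is actually true (false negative).

Answer: Citing a compliant factory for excess emissions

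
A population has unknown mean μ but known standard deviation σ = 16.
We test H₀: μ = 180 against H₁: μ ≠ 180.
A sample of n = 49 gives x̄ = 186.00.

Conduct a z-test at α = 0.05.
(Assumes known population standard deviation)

Answer: z = 2.6250, reject H₀

Derivation:
Standard error: SE = σ/√n = 16/√49 = 2.2857
z-statistic: z = (x̄ - μ₀)/SE = (186.00 - 180)/2.2857 = 2.6250
Critical value: ±1.960
p-value = 0.0087
Decision: reject H₀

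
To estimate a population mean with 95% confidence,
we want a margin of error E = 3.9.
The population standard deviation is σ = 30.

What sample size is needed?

Answer: n = 228

Derivation:
z_0.025 = 1.960
n = (z×σ/E)² = (1.960×30/3.9)²
n = 227.3136
Round up: n = 228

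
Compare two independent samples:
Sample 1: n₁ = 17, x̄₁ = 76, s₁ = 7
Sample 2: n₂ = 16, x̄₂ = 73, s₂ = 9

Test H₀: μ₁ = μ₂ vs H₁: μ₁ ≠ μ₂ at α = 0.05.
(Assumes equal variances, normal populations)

Answer: t = 1.0726, fail to reject H₀

Derivation:
Pooled variance: s²_p = [16×7² + 15×9²]/(31) = 64.4839
s_p = 8.0302
SE = s_p×√(1/n₁ + 1/n₂) = 8.0302×√(1/17 + 1/16) = 2.7970
t = (x̄₁ - x̄₂)/SE = (76 - 73)/2.7970 = 1.0726
df = 31, t-critical = ±2.040
Decision: fail to reject H₀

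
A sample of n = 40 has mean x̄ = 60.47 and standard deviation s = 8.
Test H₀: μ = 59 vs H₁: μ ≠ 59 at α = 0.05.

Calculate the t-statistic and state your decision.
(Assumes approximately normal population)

Answer: t = 1.1621, fail to reject H₀

Derivation:
df = n - 1 = 39
SE = s/√n = 8/√40 = 1.2649
t = (x̄ - μ₀)/SE = (60.47 - 59)/1.2649 = 1.1621
Critical value: t_{0.025,39} = ±2.023
p-value ≈ 0.2523
Decision: fail to reject H₀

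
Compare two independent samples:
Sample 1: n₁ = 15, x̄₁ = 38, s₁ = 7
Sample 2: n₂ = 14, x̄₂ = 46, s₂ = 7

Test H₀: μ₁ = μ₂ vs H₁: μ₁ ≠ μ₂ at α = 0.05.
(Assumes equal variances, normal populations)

Pooled variance: s²_p = [14×7² + 13×7²]/(27) = 49.0000
s_p = 7.0000
SE = s_p×√(1/n₁ + 1/n₂) = 7.0000×√(1/15 + 1/14) = 2.6013
t = (x̄₁ - x̄₂)/SE = (38 - 46)/2.6013 = -3.0754
df = 27, t-critical = ±2.052
Decision: reject H₀

Answer: t = -3.0754, reject H₀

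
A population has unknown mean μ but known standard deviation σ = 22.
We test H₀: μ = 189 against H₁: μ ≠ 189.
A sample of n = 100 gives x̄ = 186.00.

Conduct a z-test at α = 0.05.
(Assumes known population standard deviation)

Standard error: SE = σ/√n = 22/√100 = 2.2000
z-statistic: z = (x̄ - μ₀)/SE = (186.00 - 189)/2.2000 = -1.3636
Critical value: ±1.960
p-value = 0.1727
Decision: fail to reject H₀

Answer: z = -1.3636, fail to reject H₀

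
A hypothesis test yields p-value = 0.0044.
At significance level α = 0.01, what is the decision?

Answer: reject H₀

Derivation:
Compare p-value to α:
0.0044 < 0.01
Decision: reject H₀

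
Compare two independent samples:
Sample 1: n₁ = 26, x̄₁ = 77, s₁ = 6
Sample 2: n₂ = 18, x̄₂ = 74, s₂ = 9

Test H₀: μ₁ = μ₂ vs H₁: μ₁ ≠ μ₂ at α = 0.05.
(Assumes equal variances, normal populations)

Pooled variance: s²_p = [25×6² + 17×9²]/(42) = 54.2143
s_p = 7.3630
SE = s_p×√(1/n₁ + 1/n₂) = 7.3630×√(1/26 + 1/18) = 2.2577
t = (x̄₁ - x̄₂)/SE = (77 - 74)/2.2577 = 1.3288
df = 42, t-critical = ±2.018
Decision: fail to reject H₀

Answer: t = 1.3288, fail to reject H₀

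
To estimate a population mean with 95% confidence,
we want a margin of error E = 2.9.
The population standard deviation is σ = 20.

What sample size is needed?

Answer: n = 183

Derivation:
z_0.025 = 1.960
n = (z×σ/E)² = (1.960×20/2.9)²
n = 182.7158
Round up: n = 183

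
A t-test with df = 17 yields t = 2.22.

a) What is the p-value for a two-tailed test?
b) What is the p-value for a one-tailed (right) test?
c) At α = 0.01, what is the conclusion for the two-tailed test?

Using t-distribution with df = 17:
a) Two-tailed: p = 2×P(T > 2.22) = 0.0403
b) One-tailed: p = P(T > 2.22) = 0.0202
c) 0.0403 ≥ 0.01, fail to reject H₀

Answer: a) 0.0403, b) 0.0202, c) fail to reject H₀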